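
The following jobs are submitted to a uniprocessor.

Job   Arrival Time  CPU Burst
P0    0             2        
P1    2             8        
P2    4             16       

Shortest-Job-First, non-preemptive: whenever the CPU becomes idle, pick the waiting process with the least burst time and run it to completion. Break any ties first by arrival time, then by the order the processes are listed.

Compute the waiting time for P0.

Gantt: | P0 0-2 | P1 2-10 | P2 10-26 |
Completion: P0=2  P1=10  P2=26
Waiting(P0) = turnaround − burst = 2 − 2 = 0

0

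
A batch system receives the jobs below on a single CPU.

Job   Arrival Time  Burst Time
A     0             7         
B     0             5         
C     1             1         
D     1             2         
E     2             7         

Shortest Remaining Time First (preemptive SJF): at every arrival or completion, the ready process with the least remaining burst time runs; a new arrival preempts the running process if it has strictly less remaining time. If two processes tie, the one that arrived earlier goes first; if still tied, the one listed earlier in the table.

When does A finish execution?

15

Schedule: | B 0-1 | C 1-2 | D 2-4 | B 4-8 | A 8-15 | E 15-22 |
Completion: A=15  B=8  C=2  D=4  E=22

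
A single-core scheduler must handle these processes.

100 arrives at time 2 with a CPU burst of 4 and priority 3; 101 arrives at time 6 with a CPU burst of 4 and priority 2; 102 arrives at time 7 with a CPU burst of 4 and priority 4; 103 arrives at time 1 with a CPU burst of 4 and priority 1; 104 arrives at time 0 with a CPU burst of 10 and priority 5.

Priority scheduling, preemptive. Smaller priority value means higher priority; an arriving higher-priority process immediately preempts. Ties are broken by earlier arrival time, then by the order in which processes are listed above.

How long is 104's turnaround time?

Gantt: | 104 0-1 | 103 1-5 | 100 5-6 | 101 6-10 | 100 10-13 | 102 13-17 | 104 17-26 |
Completion: 100=13  101=10  102=17  103=5  104=26
Turnaround (C−A): 100=11  101=4  102=10  103=4  104=26
Turnaround(104) = completion − arrival = 26 − 0 = 26

26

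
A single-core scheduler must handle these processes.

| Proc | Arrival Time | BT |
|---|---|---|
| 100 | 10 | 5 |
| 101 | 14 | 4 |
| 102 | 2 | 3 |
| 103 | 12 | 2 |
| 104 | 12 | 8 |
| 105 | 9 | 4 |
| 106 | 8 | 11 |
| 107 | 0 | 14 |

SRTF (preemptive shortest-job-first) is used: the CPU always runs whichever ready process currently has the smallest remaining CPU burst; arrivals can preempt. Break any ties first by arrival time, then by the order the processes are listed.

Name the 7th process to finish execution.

104

Timeline: | 107 0-2 | 102 2-5 | 107 5-9 | 105 9-13 | 103 13-15 | 101 15-19 | 100 19-24 | 107 24-32 | 104 32-40 | 106 40-51 |
Completion: 100=24  101=19  102=5  103=15  104=40  105=13  106=51  107=32
Turnaround (C−A): 100=14  101=5  102=3  103=3  104=28  105=4  106=43  107=32
Finish order: 102 → 105 → 103 → 101 → 100 → 107 → 104 → 106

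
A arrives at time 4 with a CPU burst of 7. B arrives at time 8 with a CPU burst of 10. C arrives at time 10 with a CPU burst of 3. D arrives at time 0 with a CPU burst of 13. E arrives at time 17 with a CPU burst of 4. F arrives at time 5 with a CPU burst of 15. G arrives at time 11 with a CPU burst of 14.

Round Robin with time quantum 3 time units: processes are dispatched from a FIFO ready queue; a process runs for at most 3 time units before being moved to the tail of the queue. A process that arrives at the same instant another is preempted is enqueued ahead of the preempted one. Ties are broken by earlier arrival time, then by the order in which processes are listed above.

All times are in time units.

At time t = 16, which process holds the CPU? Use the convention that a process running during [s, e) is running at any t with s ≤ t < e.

Schedule: | D 0-6 | A 6-9 | F 9-12 | D 12-15 | B 15-18 | A 18-21 | C 21-24 | G 24-27 | F 27-30 | D 30-33 | E 33-36 | B 36-39 | A 39-40 | G 40-43 | F 43-46 | D 46-47 | E 47-48 | B 48-51 | G 51-54 | F 54-57 | B 57-58 | G 58-61 | F 61-64 | G 64-66 |
Completion: A=40  B=58  C=24  D=47  E=48  F=64  G=66
Turnaround (C−A): A=36  B=50  C=14  D=47  E=31  F=59  G=55

B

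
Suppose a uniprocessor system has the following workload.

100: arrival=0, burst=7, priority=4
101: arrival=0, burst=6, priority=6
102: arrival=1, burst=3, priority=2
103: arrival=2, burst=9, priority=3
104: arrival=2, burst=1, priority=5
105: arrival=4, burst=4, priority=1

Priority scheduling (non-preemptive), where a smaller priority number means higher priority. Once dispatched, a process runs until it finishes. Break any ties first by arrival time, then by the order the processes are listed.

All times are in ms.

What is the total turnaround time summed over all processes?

100

Gantt: | 100 0-7 | 105 7-11 | 102 11-14 | 103 14-23 | 104 23-24 | 101 24-30 |
Completion: 100=7  101=30  102=14  103=23  104=24  105=11
Turnaround = completion − arrival: 100=7, 101=30, 102=13, 103=21, 104=22, 105=7
Total turnaround = 7 + 30 + 13 + 21 + 22 + 7 = 100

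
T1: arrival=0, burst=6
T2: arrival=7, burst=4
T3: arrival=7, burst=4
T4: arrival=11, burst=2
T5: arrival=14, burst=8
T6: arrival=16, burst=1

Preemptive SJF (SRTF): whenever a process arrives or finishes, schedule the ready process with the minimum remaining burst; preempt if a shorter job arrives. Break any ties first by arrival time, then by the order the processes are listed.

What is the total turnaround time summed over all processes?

36

Gantt: | T1 0-6 | idle 6-7 | T2 7-11 | T4 11-13 | T3 13-17 | T6 17-18 | T5 18-26 |
Completion: T1=6  T2=11  T3=17  T4=13  T5=26  T6=18
Turnaround = completion − arrival: T1=6, T2=4, T3=10, T4=2, T5=12, T6=2
Total turnaround = 6 + 4 + 10 + 2 + 12 + 2 = 36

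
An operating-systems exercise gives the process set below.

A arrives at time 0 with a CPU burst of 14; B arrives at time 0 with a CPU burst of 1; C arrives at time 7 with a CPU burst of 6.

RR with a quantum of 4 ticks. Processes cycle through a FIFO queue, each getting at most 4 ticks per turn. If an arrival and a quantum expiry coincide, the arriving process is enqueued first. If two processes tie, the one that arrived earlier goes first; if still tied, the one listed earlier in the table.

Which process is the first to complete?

Timeline: | A 0-4 | B 4-5 | A 5-9 | C 9-13 | A 13-17 | C 17-19 | A 19-21 |
Completion: A=21  B=5  C=19
Finish order: B → C → A

B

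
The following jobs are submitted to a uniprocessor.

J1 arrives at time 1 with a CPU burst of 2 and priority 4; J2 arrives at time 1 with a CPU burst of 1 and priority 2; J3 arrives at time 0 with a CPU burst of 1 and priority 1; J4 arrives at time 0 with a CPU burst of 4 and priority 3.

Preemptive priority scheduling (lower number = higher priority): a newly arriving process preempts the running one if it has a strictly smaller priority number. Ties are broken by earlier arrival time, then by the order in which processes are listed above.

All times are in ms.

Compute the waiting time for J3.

0

Schedule: | J3 0-1 | J2 1-2 | J4 2-6 | J1 6-8 |
Completion: J1=8  J2=2  J3=1  J4=6
Turnaround (C−A): J1=7  J2=1  J3=1  J4=6
Waiting(J3) = turnaround − burst = 1 − 1 = 0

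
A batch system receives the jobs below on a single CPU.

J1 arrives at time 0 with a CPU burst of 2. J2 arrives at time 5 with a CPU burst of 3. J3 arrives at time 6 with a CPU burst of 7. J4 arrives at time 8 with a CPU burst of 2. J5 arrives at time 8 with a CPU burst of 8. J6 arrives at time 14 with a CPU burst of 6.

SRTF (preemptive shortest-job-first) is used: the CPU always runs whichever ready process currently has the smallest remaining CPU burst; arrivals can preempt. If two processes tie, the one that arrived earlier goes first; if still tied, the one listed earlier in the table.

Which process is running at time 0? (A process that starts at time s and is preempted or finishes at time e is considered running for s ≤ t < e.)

Gantt: | J1 0-2 | idle 2-5 | J2 5-8 | J4 8-10 | J3 10-17 | J6 17-23 | J5 23-31 |
Completion: J1=2  J2=8  J3=17  J4=10  J5=31  J6=23

J1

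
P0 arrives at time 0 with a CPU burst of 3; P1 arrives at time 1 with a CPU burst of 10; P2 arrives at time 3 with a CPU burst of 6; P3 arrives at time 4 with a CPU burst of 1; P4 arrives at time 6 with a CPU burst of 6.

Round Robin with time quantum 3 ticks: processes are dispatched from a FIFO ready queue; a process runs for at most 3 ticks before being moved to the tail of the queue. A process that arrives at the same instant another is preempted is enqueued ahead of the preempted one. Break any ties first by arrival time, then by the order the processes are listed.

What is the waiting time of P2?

10

Timeline: | P0 0-3 | P1 3-6 | P2 6-9 | P3 9-10 | P4 10-13 | P1 13-16 | P2 16-19 | P4 19-22 | P1 22-26 |
Completion: P0=3  P1=26  P2=19  P3=10  P4=22
Turnaround (C−A): P0=3  P1=25  P2=16  P3=6  P4=16
Waiting(P2) = turnaround − burst = 16 − 6 = 10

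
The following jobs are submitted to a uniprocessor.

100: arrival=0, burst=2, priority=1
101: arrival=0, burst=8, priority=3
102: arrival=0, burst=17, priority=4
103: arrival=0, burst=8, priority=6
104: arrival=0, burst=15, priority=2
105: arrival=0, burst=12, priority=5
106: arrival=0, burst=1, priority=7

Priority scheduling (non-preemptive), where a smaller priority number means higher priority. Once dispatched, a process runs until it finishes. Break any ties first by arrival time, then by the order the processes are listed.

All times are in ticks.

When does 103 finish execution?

62

Gantt: | 100 0-2 | 104 2-17 | 101 17-25 | 102 25-42 | 105 42-54 | 103 54-62 | 106 62-63 |
Completion: 100=2  101=25  102=42  103=62  104=17  105=54  106=63
Turnaround (C−A): 100=2  101=25  102=42  103=62  104=17  105=54  106=63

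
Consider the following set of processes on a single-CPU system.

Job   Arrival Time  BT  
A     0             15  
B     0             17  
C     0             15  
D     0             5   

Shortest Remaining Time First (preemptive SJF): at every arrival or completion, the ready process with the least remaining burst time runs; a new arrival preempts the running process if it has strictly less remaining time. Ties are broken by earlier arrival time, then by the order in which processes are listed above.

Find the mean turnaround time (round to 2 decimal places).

Gantt: | D 0-5 | A 5-20 | C 20-35 | B 35-52 |
Completion: A=20  B=52  C=35  D=5
Turnaround times: A=20, B=52, C=35, D=5
Average turnaround = (20+52+35+5) / 4 = 112/4 = 28.00

28.00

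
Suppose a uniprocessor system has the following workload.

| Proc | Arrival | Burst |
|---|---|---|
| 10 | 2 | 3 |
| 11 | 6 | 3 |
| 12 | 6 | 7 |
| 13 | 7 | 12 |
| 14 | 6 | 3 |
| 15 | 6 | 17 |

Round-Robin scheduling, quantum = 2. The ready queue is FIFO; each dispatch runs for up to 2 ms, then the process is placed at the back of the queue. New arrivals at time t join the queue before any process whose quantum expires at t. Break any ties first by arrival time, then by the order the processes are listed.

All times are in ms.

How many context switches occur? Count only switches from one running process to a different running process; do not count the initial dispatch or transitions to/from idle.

20

Timeline: | idle 0-2 | 10 2-5 | idle 5-6 | 11 6-8 | 12 8-10 | 14 10-12 | 15 12-14 | 13 14-16 | 11 16-17 | 12 17-19 | 14 19-20 | 15 20-22 | 13 22-24 | 12 24-26 | 15 26-28 | 13 28-30 | 12 30-31 | 15 31-33 | 13 33-35 | 15 35-37 | 13 37-39 | 15 39-41 | 13 41-43 | 15 43-48 |
Completion: 10=5  11=17  12=31  13=43  14=20  15=48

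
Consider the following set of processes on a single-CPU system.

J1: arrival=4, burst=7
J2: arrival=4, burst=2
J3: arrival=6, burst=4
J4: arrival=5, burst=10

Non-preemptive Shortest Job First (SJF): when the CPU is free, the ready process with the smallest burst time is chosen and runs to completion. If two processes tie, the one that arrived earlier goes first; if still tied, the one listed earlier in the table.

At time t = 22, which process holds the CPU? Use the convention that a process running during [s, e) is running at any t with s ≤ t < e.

J4

Gantt: | idle 0-4 | J2 4-6 | J3 6-10 | J1 10-17 | J4 17-27 |
Completion: J1=17  J2=6  J3=10  J4=27
Turnaround (C−A): J1=13  J2=2  J3=4  J4=22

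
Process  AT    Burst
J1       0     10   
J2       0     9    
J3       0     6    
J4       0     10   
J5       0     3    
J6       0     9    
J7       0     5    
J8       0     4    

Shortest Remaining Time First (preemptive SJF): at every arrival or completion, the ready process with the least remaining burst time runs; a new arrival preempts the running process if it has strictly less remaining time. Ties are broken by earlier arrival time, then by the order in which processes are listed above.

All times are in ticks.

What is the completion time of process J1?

Timeline: | J5 0-3 | J8 3-7 | J7 7-12 | J3 12-18 | J2 18-27 | J6 27-36 | J1 36-46 | J4 46-56 |
Completion: J1=46  J2=27  J3=18  J4=56  J5=3  J6=36  J7=12  J8=7

46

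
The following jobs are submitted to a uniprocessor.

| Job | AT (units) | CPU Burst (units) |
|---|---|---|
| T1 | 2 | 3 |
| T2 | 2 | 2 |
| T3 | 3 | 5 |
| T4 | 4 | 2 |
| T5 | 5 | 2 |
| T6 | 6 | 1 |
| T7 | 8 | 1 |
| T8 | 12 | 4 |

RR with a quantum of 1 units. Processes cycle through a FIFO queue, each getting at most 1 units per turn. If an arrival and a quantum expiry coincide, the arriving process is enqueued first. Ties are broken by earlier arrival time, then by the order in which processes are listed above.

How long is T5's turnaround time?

10

Timeline: | idle 0-2 | T1 2-3 | T2 3-4 | T3 4-5 | T1 5-6 | T4 6-7 | T2 7-8 | T5 8-9 | T3 9-10 | T6 10-11 | T1 11-12 | T4 12-13 | T7 13-14 | T5 14-15 | T3 15-16 | T8 16-17 | T3 17-18 | T8 18-19 | T3 19-20 | T8 20-22 |
Completion: T1=12  T2=8  T3=20  T4=13  T5=15  T6=11  T7=14  T8=22
Turnaround (C−A): T1=10  T2=6  T3=17  T4=9  T5=10  T6=5  T7=6  T8=10
Turnaround(T5) = completion − arrival = 15 − 5 = 10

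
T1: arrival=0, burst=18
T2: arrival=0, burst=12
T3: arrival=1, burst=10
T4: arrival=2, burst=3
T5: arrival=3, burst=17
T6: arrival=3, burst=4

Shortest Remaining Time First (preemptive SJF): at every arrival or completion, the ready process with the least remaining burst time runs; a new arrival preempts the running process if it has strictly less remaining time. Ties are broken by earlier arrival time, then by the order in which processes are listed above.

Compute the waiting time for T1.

46

Gantt: | T2 0-1 | T3 1-2 | T4 2-5 | T6 5-9 | T3 9-18 | T2 18-29 | T5 29-46 | T1 46-64 |
Completion: T1=64  T2=29  T3=18  T4=5  T5=46  T6=9
Waiting(T1) = turnaround − burst = 64 − 18 = 46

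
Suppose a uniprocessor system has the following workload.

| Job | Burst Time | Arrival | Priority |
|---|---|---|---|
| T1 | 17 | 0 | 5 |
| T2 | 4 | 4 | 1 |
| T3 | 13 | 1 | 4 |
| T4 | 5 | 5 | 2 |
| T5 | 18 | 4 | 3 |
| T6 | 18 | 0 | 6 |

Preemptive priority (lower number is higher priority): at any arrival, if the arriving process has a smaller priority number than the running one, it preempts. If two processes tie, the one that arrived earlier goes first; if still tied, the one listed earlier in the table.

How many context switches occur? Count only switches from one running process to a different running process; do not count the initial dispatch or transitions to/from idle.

Gantt: | T1 0-1 | T3 1-4 | T2 4-8 | T4 8-13 | T5 13-31 | T3 31-41 | T1 41-57 | T6 57-75 |
Completion: T1=57  T2=8  T3=41  T4=13  T5=31  T6=75

7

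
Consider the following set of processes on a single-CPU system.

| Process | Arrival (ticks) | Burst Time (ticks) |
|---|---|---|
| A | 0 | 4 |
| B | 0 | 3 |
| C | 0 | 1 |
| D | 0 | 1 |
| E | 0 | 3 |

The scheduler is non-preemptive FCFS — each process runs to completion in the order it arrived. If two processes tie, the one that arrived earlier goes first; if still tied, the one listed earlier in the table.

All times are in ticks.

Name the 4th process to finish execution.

Gantt: | A 0-4 | B 4-7 | C 7-8 | D 8-9 | E 9-12 |
Completion: A=4  B=7  C=8  D=9  E=12
Finish order: A → B → C → D → E

D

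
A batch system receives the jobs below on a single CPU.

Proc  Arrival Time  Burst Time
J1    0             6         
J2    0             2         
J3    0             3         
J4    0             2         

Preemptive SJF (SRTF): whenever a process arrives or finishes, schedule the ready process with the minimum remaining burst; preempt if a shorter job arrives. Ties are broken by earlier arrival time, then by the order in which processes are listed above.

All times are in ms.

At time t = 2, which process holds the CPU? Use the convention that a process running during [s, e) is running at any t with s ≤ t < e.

J4

Gantt: | J2 0-2 | J4 2-4 | J3 4-7 | J1 7-13 |
Completion: J1=13  J2=2  J3=7  J4=4
Turnaround (C−A): J1=13  J2=2  J3=7  J4=4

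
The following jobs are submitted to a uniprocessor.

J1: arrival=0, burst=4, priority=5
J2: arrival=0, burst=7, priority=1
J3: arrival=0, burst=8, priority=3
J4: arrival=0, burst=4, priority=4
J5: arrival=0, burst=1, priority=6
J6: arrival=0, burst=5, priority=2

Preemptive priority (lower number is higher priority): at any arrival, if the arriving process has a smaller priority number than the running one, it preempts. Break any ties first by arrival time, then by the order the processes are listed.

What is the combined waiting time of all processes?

91

Gantt: | J2 0-7 | J6 7-12 | J3 12-20 | J4 20-24 | J1 24-28 | J5 28-29 |
Completion: J1=28  J2=7  J3=20  J4=24  J5=29  J6=12
Waiting = turnaround − burst: J1=24, J2=0, J3=12, J4=20, J5=28, J6=7
Total waiting = 24 + 0 + 12 + 20 + 28 + 7 = 91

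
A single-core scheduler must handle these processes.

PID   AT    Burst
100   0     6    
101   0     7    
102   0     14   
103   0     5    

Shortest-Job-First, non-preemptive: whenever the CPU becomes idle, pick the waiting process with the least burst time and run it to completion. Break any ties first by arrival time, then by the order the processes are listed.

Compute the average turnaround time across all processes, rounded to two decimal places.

16.50

Schedule: | 103 0-5 | 100 5-11 | 101 11-18 | 102 18-32 |
Completion: 100=11  101=18  102=32  103=5
Turnaround (C−A): 100=11  101=18  102=32  103=5
Turnaround times: 100=11, 101=18, 102=32, 103=5
Average turnaround = (11+18+32+5) / 4 = 66/4 = 16.50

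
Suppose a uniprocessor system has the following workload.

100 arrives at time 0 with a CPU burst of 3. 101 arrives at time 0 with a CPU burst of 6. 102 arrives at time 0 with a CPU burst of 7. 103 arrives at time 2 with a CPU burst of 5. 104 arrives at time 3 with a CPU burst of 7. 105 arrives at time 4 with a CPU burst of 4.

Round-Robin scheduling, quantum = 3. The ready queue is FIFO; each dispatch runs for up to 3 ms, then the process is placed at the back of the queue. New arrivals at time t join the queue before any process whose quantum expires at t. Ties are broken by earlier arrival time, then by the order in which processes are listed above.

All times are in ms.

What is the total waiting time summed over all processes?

Timeline: | 100 0-3 | 101 3-6 | 102 6-9 | 103 9-12 | 104 12-15 | 105 15-18 | 101 18-21 | 102 21-24 | 103 24-26 | 104 26-29 | 105 29-30 | 102 30-31 | 104 31-32 |
Completion: 100=3  101=21  102=31  103=26  104=32  105=30
Turnaround (C−A): 100=3  101=21  102=31  103=24  104=29  105=26
Waiting = turnaround − burst: 100=0, 101=15, 102=24, 103=19, 104=22, 105=22
Total waiting = 0 + 15 + 24 + 19 + 22 + 22 = 102

102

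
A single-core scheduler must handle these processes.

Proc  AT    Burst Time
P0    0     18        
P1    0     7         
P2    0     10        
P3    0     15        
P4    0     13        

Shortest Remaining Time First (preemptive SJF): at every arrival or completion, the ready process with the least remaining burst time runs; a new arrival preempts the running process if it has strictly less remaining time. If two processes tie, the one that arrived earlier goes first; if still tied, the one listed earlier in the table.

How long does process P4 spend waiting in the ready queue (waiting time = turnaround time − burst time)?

Timeline: | P1 0-7 | P2 7-17 | P4 17-30 | P3 30-45 | P0 45-63 |
Completion: P0=63  P1=7  P2=17  P3=45  P4=30
Waiting(P4) = turnaround − burst = 30 − 13 = 17

17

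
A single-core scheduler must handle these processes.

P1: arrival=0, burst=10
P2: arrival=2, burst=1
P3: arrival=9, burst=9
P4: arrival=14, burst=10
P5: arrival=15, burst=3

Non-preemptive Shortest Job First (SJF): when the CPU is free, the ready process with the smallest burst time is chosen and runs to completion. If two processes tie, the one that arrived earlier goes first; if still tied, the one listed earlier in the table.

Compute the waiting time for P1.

Timeline: | P1 0-10 | P2 10-11 | P3 11-20 | P5 20-23 | P4 23-33 |
Completion: P1=10  P2=11  P3=20  P4=33  P5=23
Turnaround (C−A): P1=10  P2=9  P3=11  P4=19  P5=8
Waiting(P1) = turnaround − burst = 10 − 10 = 0

0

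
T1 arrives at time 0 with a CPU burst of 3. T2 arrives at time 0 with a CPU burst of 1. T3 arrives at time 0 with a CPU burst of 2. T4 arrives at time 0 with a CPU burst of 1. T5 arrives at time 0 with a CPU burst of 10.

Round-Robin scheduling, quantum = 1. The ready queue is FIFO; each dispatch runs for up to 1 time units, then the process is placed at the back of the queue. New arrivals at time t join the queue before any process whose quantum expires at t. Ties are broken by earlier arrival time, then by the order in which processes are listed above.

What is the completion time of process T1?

9

Gantt: | T1 0-1 | T2 1-2 | T3 2-3 | T4 3-4 | T5 4-5 | T1 5-6 | T3 6-7 | T5 7-8 | T1 8-9 | T5 9-17 |
Completion: T1=9  T2=2  T3=7  T4=4  T5=17
Turnaround (C−A): T1=9  T2=2  T3=7  T4=4  T5=17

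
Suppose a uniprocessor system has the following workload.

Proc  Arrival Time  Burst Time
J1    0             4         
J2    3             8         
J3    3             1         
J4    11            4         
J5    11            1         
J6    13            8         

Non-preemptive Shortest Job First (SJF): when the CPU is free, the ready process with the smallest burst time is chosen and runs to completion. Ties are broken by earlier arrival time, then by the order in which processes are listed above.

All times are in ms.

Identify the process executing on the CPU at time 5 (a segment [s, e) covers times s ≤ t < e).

Timeline: | J1 0-4 | J3 4-5 | J2 5-13 | J5 13-14 | J4 14-18 | J6 18-26 |
Completion: J1=4  J2=13  J3=5  J4=18  J5=14  J6=26
Turnaround (C−A): J1=4  J2=10  J3=2  J4=7  J5=3  J6=13

J2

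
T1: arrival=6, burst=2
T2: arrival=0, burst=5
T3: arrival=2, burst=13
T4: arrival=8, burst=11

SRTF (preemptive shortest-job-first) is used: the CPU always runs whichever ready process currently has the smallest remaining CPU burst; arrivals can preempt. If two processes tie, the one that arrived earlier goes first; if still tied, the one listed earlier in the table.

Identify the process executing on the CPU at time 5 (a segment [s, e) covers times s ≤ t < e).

Timeline: | T2 0-5 | T3 5-6 | T1 6-8 | T4 8-19 | T3 19-31 |
Completion: T1=8  T2=5  T3=31  T4=19
Turnaround (C−A): T1=2  T2=5  T3=29  T4=11

T3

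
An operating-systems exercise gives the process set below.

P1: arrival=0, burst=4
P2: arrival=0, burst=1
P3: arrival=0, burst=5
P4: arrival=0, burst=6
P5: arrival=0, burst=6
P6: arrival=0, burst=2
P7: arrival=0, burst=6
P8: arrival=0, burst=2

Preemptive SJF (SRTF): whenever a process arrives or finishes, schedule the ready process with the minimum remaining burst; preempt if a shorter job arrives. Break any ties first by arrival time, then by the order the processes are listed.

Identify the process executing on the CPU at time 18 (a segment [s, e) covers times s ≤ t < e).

P4

Gantt: | P2 0-1 | P6 1-3 | P8 3-5 | P1 5-9 | P3 9-14 | P4 14-20 | P5 20-26 | P7 26-32 |
Completion: P1=9  P2=1  P3=14  P4=20  P5=26  P6=3  P7=32  P8=5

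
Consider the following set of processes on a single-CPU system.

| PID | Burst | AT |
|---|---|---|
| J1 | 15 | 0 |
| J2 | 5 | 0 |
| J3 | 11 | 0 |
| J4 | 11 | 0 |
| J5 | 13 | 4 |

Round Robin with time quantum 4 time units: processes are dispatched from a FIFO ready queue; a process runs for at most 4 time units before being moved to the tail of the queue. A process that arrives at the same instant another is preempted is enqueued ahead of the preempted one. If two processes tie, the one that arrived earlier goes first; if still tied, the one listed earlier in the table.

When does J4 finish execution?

47

Schedule: | J1 0-4 | J2 4-8 | J3 8-12 | J4 12-16 | J5 16-20 | J1 20-24 | J2 24-25 | J3 25-29 | J4 29-33 | J5 33-37 | J1 37-41 | J3 41-44 | J4 44-47 | J5 47-51 | J1 51-54 | J5 54-55 |
Completion: J1=54  J2=25  J3=44  J4=47  J5=55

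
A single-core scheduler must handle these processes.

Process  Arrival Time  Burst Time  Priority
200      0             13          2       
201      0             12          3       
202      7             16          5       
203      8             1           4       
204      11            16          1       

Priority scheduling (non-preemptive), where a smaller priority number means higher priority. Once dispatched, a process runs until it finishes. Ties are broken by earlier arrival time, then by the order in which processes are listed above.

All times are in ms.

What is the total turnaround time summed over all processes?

157

Schedule: | 200 0-13 | 204 13-29 | 201 29-41 | 203 41-42 | 202 42-58 |
Completion: 200=13  201=41  202=58  203=42  204=29
Turnaround (C−A): 200=13  201=41  202=51  203=34  204=18
Turnaround = completion − arrival: 200=13, 201=41, 202=51, 203=34, 204=18
Total turnaround = 13 + 41 + 51 + 34 + 18 = 157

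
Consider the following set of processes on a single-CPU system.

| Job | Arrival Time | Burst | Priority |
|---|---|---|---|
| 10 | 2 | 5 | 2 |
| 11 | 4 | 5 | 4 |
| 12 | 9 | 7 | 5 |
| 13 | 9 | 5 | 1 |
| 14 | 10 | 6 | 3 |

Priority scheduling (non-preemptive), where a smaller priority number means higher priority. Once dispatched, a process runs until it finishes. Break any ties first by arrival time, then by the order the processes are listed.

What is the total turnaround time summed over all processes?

Timeline: | idle 0-2 | 10 2-7 | 11 7-12 | 13 12-17 | 14 17-23 | 12 23-30 |
Completion: 10=7  11=12  12=30  13=17  14=23
Turnaround = completion − arrival: 10=5, 11=8, 12=21, 13=8, 14=13
Total turnaround = 5 + 8 + 21 + 8 + 13 = 55

55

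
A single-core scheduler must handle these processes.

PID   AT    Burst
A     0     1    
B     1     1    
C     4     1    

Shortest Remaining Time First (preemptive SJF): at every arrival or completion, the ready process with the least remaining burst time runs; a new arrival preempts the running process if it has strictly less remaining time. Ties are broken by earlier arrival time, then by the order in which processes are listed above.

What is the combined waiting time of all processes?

0

Timeline: | A 0-1 | B 1-2 | idle 2-4 | C 4-5 |
Completion: A=1  B=2  C=5
Turnaround (C−A): A=1  B=1  C=1
Waiting = turnaround − burst: A=0, B=0, C=0
Total waiting = 0 + 0 + 0 = 0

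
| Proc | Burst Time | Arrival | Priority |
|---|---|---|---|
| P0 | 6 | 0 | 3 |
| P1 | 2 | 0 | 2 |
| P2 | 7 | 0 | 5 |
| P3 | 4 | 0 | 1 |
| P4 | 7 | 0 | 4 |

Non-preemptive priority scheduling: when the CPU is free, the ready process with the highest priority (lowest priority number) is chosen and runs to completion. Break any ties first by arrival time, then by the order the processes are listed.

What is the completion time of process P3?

4

Schedule: | P3 0-4 | P1 4-6 | P0 6-12 | P4 12-19 | P2 19-26 |
Completion: P0=12  P1=6  P2=26  P3=4  P4=19
Turnaround (C−A): P0=12  P1=6  P2=26  P3=4  P4=19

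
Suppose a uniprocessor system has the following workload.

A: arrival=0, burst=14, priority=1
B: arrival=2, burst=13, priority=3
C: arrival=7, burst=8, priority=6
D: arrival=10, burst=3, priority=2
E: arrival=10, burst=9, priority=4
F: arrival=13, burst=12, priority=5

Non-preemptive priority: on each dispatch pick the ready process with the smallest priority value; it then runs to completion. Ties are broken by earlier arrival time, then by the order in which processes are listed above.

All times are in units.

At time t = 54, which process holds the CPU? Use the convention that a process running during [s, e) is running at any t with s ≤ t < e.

C

Schedule: | A 0-14 | D 14-17 | B 17-30 | E 30-39 | F 39-51 | C 51-59 |
Completion: A=14  B=30  C=59  D=17  E=39  F=51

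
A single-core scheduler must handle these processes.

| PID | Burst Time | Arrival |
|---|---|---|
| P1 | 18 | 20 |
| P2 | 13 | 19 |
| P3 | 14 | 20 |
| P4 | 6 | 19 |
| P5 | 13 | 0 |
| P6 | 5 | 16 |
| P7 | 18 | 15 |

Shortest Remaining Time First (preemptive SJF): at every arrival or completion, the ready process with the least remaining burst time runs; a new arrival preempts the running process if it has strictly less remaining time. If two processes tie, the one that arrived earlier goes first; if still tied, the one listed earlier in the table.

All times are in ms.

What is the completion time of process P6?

21

Gantt: | P5 0-13 | idle 13-15 | P7 15-16 | P6 16-21 | P4 21-27 | P2 27-40 | P3 40-54 | P7 54-71 | P1 71-89 |
Completion: P1=89  P2=40  P3=54  P4=27  P5=13  P6=21  P7=71
Turnaround (C−A): P1=69  P2=21  P3=34  P4=8  P5=13  P6=5  P7=56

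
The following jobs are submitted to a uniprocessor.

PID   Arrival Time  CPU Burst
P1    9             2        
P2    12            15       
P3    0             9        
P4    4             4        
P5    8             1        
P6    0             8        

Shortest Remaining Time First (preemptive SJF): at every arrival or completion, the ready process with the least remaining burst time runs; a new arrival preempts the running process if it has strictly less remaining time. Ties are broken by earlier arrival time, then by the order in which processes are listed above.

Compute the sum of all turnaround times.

Gantt: | P6 0-8 | P5 8-9 | P1 9-11 | P4 11-15 | P3 15-24 | P2 24-39 |
Completion: P1=11  P2=39  P3=24  P4=15  P5=9  P6=8
Turnaround (C−A): P1=2  P2=27  P3=24  P4=11  P5=1  P6=8
Turnaround = completion − arrival: P1=2, P2=27, P3=24, P4=11, P5=1, P6=8
Total turnaround = 2 + 27 + 24 + 11 + 1 + 8 = 73

73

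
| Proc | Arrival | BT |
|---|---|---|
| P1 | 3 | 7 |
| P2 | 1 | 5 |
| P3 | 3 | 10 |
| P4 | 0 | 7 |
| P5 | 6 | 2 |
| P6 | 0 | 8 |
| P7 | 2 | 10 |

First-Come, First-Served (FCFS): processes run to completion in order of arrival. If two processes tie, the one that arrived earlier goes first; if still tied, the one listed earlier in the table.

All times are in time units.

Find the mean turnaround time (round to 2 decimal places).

Timeline: | P4 0-7 | P6 7-15 | P2 15-20 | P7 20-30 | P1 30-37 | P3 37-47 | P5 47-49 |
Completion: P1=37  P2=20  P3=47  P4=7  P5=49  P6=15  P7=30
Turnaround times: P1=34, P2=19, P3=44, P4=7, P5=43, P6=15, P7=28
Average turnaround = (34+19+44+7+43+15+28) / 7 = 190/7 = 27.14

27.14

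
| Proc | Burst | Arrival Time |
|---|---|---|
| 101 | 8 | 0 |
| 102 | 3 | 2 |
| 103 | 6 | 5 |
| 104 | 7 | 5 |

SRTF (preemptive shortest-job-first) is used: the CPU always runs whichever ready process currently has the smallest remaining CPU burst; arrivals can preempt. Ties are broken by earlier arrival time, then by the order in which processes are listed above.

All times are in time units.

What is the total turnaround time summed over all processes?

45

Gantt: | 101 0-2 | 102 2-5 | 101 5-11 | 103 11-17 | 104 17-24 |
Completion: 101=11  102=5  103=17  104=24
Turnaround (C−A): 101=11  102=3  103=12  104=19
Turnaround = completion − arrival: 101=11, 102=3, 103=12, 104=19
Total turnaround = 11 + 3 + 12 + 19 = 45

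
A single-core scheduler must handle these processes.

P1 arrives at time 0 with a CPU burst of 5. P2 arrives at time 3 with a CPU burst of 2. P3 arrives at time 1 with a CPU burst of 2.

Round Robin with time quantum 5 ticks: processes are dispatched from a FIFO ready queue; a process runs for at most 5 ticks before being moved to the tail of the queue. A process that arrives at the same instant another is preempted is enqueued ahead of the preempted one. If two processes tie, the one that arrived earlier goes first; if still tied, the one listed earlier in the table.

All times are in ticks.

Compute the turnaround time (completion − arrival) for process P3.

6

Gantt: | P1 0-5 | P3 5-7 | P2 7-9 |
Completion: P1=5  P2=9  P3=7
Turnaround (C−A): P1=5  P2=6  P3=6
Turnaround(P3) = completion − arrival = 7 − 1 = 6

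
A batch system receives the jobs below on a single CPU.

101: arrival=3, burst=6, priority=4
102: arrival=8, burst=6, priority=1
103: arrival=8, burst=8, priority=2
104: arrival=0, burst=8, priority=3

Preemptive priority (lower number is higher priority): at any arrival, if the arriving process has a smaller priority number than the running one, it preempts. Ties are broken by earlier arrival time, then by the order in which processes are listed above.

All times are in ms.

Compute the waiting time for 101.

19

Timeline: | 104 0-8 | 102 8-14 | 103 14-22 | 101 22-28 |
Completion: 101=28  102=14  103=22  104=8
Waiting(101) = turnaround − burst = 25 − 6 = 19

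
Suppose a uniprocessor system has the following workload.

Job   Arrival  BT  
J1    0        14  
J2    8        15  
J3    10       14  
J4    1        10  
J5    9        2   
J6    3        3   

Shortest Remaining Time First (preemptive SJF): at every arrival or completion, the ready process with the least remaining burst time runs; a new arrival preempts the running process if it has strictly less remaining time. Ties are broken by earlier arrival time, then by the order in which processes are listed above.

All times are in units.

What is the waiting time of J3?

19

Gantt: | J1 0-1 | J4 1-3 | J6 3-6 | J4 6-9 | J5 9-11 | J4 11-16 | J1 16-29 | J3 29-43 | J2 43-58 |
Completion: J1=29  J2=58  J3=43  J4=16  J5=11  J6=6
Waiting(J3) = turnaround − burst = 33 − 14 = 19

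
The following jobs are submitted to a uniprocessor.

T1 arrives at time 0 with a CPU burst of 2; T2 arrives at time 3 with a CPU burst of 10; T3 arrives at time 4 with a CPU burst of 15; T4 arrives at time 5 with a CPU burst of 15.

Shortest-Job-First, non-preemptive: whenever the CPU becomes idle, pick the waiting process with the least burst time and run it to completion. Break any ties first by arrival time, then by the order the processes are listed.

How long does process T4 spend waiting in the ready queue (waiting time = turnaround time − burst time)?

Timeline: | T1 0-2 | idle 2-3 | T2 3-13 | T3 13-28 | T4 28-43 |
Completion: T1=2  T2=13  T3=28  T4=43
Turnaround (C−A): T1=2  T2=10  T3=24  T4=38
Waiting(T4) = turnaround − burst = 38 − 15 = 23

23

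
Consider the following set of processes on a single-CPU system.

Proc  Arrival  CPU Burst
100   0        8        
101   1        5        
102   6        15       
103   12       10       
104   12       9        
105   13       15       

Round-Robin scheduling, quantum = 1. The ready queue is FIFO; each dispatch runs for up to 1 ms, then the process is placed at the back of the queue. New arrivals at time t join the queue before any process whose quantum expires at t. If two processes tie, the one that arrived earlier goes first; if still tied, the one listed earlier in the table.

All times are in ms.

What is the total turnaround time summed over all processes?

Gantt: | 100 0-1 | 101 1-2 | 100 2-3 | 101 3-4 | 100 4-5 | 101 5-6 | 100 6-7 | 102 7-8 | 101 8-9 | 100 9-10 | 102 10-11 | 101 11-12 | 100 12-13 | 102 13-14 | 103 14-15 | 104 15-16 | 105 16-17 | 100 17-18 | 102 18-19 | 103 19-20 | 104 20-21 | 105 21-22 | 100 22-23 | 102 23-24 | 103 24-25 | 104 25-26 | 105 26-27 | 102 27-28 | 103 28-29 | 104 29-30 | 105 30-31 | 102 31-32 | 103 32-33 | 104 33-34 | 105 34-35 | 102 35-36 | 103 36-37 | 104 37-38 | 105 38-39 | 102 39-40 | 103 40-41 | 104 41-42 | 105 42-43 | 102 43-44 | 103 44-45 | 104 45-46 | 105 46-47 | 102 47-48 | 103 48-49 | 104 49-50 | 105 50-51 | 102 51-52 | 103 52-53 | 105 53-54 | 102 54-55 | 105 55-56 | 102 56-57 | 105 57-58 | 102 58-59 | 105 59-62 |
Completion: 100=23  101=12  102=59  103=53  104=50  105=62
Turnaround (C−A): 100=23  101=11  102=53  103=41  104=38  105=49
Turnaround = completion − arrival: 100=23, 101=11, 102=53, 103=41, 104=38, 105=49
Total turnaround = 23 + 11 + 53 + 41 + 38 + 49 = 215

215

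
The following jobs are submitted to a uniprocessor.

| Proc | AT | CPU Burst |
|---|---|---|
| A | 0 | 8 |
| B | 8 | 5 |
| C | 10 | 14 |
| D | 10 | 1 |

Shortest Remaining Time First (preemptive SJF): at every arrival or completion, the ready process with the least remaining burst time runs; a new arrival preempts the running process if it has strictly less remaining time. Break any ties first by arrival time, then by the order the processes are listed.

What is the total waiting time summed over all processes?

Timeline: | A 0-8 | B 8-10 | D 10-11 | B 11-14 | C 14-28 |
Completion: A=8  B=14  C=28  D=11
Turnaround (C−A): A=8  B=6  C=18  D=1
Waiting = turnaround − burst: A=0, B=1, C=4, D=0
Total waiting = 0 + 1 + 4 + 0 = 5

5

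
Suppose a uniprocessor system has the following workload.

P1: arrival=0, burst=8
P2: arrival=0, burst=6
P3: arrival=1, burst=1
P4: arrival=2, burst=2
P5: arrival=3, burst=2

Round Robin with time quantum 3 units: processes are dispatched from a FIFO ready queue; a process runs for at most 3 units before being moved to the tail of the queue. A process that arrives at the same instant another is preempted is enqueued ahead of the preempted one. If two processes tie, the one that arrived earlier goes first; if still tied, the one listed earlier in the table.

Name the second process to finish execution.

P4

Timeline: | P1 0-3 | P2 3-6 | P3 6-7 | P4 7-9 | P5 9-11 | P1 11-14 | P2 14-17 | P1 17-19 |
Completion: P1=19  P2=17  P3=7  P4=9  P5=11
Turnaround (C−A): P1=19  P2=17  P3=6  P4=7  P5=8
Finish order: P3 → P4 → P5 → P2 → P1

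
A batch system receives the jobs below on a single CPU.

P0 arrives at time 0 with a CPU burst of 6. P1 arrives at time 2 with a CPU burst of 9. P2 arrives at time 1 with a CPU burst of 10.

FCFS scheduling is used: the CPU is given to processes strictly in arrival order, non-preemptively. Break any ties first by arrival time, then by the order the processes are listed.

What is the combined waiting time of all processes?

Schedule: | P0 0-6 | P2 6-16 | P1 16-25 |
Completion: P0=6  P1=25  P2=16
Turnaround (C−A): P0=6  P1=23  P2=15
Waiting = turnaround − burst: P0=0, P1=14, P2=5
Total waiting = 0 + 14 + 5 = 19

19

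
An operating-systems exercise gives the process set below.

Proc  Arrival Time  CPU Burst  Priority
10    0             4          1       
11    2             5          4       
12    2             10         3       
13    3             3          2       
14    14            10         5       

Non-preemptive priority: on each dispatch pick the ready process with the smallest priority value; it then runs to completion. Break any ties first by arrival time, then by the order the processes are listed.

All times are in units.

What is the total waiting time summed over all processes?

29

Timeline: | 10 0-4 | 13 4-7 | 12 7-17 | 11 17-22 | 14 22-32 |
Completion: 10=4  11=22  12=17  13=7  14=32
Turnaround (C−A): 10=4  11=20  12=15  13=4  14=18
Waiting = turnaround − burst: 10=0, 11=15, 12=5, 13=1, 14=8
Total waiting = 0 + 15 + 5 + 1 + 8 = 29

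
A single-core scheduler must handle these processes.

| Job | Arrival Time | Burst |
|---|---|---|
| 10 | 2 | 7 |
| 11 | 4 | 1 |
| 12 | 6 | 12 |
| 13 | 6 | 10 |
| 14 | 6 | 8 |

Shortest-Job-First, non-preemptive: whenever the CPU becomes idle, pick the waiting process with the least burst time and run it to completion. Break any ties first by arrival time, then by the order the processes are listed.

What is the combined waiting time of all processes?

43

Gantt: | idle 0-2 | 10 2-9 | 11 9-10 | 14 10-18 | 13 18-28 | 12 28-40 |
Completion: 10=9  11=10  12=40  13=28  14=18
Turnaround (C−A): 10=7  11=6  12=34  13=22  14=12
Waiting = turnaround − burst: 10=0, 11=5, 12=22, 13=12, 14=4
Total waiting = 0 + 5 + 22 + 12 + 4 = 43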